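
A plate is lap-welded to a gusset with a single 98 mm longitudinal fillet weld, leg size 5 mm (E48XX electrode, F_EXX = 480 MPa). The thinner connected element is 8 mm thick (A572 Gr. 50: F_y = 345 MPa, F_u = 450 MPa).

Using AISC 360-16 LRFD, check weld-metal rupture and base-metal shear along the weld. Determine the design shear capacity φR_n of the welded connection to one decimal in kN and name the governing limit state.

74.8 kN (weld metal governs)

Weld metal: throat = 0.707×5 = 3.535 mm, L = 98 mm. φR_n = 0.75 × 0.6 × 480 × 3.535 × 98 = 74.8 kN.
Base metal shear (8 mm plate): yield φR_n = 1.0×0.6×345×8×98 = 162.3 kN; rupture φR_n = 0.75×0.6×450×8×98 = 158.8 kN; take 158.8 kN (rupture).
Governing: min(74.8, 158.8) = 74.8 kN → weld metal.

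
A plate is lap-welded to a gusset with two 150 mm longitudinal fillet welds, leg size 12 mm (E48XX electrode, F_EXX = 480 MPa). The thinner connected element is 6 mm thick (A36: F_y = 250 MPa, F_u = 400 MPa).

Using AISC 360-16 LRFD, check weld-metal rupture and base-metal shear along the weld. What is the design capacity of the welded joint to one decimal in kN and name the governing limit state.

270.0 kN (base-metal shear governs)

Weld metal: throat = 0.707×12 = 8.484 mm, L = 2×150 = 300 mm. φR_n = 0.75 × 0.6 × 480 × 8.484 × 300 = 549.8 kN.
Base metal shear (6 mm plate): yield φR_n = 1.0×0.6×250×6×300 = 270.0 kN; rupture φR_n = 0.75×0.6×400×6×300 = 324.0 kN; take 270.0 kN (yield).
Governing: min(549.8, 270.0) = 270.0 kN → base-metal shear.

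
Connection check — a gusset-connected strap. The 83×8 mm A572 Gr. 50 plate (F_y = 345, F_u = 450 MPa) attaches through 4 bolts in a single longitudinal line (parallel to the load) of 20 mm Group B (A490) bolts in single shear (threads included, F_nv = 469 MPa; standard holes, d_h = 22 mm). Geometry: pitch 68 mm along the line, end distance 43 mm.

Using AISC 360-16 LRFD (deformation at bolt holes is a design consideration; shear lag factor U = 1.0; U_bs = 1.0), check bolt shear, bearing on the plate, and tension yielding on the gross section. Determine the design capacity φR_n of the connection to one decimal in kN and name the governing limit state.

206.2 kN (gross-section yield governs)

Bolt shear: A_b = π(20)²/4 = 314.16 mm². φR_n = 0.75 × 469 × 314.16 × 4 × 1 = 442.0 kN.
Bearing (8 mm plate, F_u = 450 MPa): end bolts L_c = 43 − 22/2 = 32, R_n = min(1.2×32×8×450, 2.4×20×8×450) = 138.24 kN/bolt; interior L_c = 68 − 22 = 46, R_n = 172.8 kN/bolt. φR_n = 0.75 × (1×138.24 + 3×172.8) = 492.5 kN.
Tension yield (gross): A_g = 83×8 = 664 mm². φR_n = 0.90 × 345 × 664 = 206.2 kN.
Governing: min(442.0, 492.5, 206.2) = 206.2 kN → gross-section yield.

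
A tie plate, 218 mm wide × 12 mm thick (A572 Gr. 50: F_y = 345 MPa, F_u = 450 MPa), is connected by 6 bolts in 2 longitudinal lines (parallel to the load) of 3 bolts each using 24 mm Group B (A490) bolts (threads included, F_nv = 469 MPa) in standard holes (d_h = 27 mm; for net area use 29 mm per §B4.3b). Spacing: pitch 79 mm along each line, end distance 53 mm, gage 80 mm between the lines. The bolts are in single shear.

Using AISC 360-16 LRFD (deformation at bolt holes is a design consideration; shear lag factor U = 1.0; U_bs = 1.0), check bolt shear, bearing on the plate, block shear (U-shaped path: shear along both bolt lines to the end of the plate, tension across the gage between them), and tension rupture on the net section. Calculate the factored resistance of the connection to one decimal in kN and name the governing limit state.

648.0 kN (net-section rupture governs)

Bolt shear: A_b = π(24)²/4 = 452.39 mm². φR_n = 0.75 × 469 × 452.39 × 6 × 1 = 954.8 kN.
Bearing (12 mm plate, F_u = 450 MPa): end bolts L_c = 53 − 27/2 = 39.5, R_n = min(1.2×39.5×12×450, 2.4×24×12×450) = 255.96 kN/bolt; interior L_c = 79 − 27 = 52, R_n = 311.04 kN/bolt. φR_n = 0.75 × (2×255.96 + 4×311.04) = 1317.1 kN.
Block shear: shear path 2×[53+2×79] = 2×211 mm, A_gv = 5064, A_nv = 2×(211 − 2.5×29)×12 = 3324 mm²; tension across gage: (80 − 1×29)×12 = 612 mm². R_n = min(0.6×450×3324, 0.6×345×5064) + 1.0×450×612 = min(897.48, 1048.2) + 275.4 = 1172.9 kN. φR_n = 0.75 × 1172.9 = 879.7 kN.
Tension rupture (net): A_n = (218 − 2×29)×12 = 1920 mm² (U = 1.0, A_e = A_n). φR_n = 0.75 × 450 × 1920 = 648.0 kN.
Governing: min(954.8, 1317.1, 879.7, 648.0) = 648.0 kN → net-section rupture.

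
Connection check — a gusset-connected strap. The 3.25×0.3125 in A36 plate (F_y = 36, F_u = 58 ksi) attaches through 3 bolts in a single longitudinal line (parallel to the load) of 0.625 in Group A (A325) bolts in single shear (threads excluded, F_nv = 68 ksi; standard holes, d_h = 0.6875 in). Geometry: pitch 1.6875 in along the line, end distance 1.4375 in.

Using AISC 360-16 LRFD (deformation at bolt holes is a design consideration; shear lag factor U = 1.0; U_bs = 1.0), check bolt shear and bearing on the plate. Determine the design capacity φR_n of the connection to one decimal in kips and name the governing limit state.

Bolt shear: A_b = π(0.625)²/4 = 0.3068 in². φR_n = 0.75 × 68 × 0.3068 × 3 × 1 = 46.9 kips.
Bearing (0.3125 in plate, F_u = 58 ksi): end bolts L_c = 1.4375 − 0.6875/2 = 1.09375, R_n = min(1.2×1.09375×0.3125×58, 2.4×0.625×0.3125×58) = 23.789 kips/bolt; interior L_c = 1.6875 − 0.6875 = 1, R_n = 21.75 kips/bolt. φR_n = 0.75 × (1×23.789 + 2×21.75) = 50.5 kips.
Governing: min(46.9, 50.5) = 46.9 kips → bolt shear.

46.9 kips (bolt shear governs)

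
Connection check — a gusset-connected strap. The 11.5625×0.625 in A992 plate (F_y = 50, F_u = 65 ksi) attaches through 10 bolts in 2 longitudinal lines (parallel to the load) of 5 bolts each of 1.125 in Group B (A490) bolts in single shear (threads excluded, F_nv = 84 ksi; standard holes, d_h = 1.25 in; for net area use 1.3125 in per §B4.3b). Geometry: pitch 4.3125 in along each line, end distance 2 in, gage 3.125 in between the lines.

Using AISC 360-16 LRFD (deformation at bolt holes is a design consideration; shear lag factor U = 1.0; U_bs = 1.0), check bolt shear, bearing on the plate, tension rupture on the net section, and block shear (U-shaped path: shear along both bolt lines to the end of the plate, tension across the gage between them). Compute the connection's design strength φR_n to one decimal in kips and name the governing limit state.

Bolt shear: A_b = π(1.125)²/4 = 0.99402 in². φR_n = 0.75 × 84 × 0.99402 × 10 × 1 = 626.2 kips.
Bearing (0.625 in plate, F_u = 65 ksi): end bolts L_c = 2 − 1.25/2 = 1.375, R_n = min(1.2×1.375×0.625×65, 2.4×1.125×0.625×65) = 67.031 kips/bolt; interior L_c = 4.3125 − 1.25 = 3.0625, R_n = 109.69 kips/bolt. φR_n = 0.75 × (2×67.031 + 8×109.69) = 758.7 kips.
Tension rupture (net): A_n = (11.5625 − 2×1.3125)×0.625 = 5.5859 in² (U = 1.0, A_e = A_n). φR_n = 0.75 × 65 × 5.5859 = 272.3 kips.
Block shear: shear path 2×[2+4×4.3125] = 2×19.25 in, A_gv = 24.063, A_nv = 2×(19.25 − 4.5×1.3125)×0.625 = 16.68 in²; tension across gage: (3.125 − 1×1.3125)×0.625 = 1.1328 in². R_n = min(0.6×65×16.68, 0.6×50×24.063) + 1.0×65×1.1328 = min(650.52, 721.89) + 73.632 = 724.15 kips. φR_n = 0.75 × 724.15 = 543.1 kips.
Governing: min(626.2, 758.7, 272.3, 543.1) = 272.3 kips → net-section rupture.

272.3 kips (net-section rupture governs)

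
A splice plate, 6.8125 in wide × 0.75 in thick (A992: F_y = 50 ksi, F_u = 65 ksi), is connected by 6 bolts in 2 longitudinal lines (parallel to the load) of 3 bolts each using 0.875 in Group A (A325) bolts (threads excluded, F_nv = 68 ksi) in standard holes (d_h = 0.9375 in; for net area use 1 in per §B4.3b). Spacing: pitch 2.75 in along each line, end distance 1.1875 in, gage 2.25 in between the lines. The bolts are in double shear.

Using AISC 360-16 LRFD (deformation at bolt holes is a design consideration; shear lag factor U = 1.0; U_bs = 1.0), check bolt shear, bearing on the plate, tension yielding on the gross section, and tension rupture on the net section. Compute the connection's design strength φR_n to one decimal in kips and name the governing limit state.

Bolt shear: A_b = π(0.875)²/4 = 0.60132 in². φR_n = 0.75 × 68 × 0.60132 × 6 × 2 = 368.0 kips.
Bearing (0.75 in plate, F_u = 65 ksi): end bolts L_c = 1.1875 − 0.9375/2 = 0.71875, R_n = min(1.2×0.71875×0.75×65, 2.4×0.875×0.75×65) = 42.047 kips/bolt; interior L_c = 2.75 − 0.9375 = 1.8125, R_n = 102.38 kips/bolt. φR_n = 0.75 × (2×42.047 + 4×102.38) = 370.2 kips.
Tension yield (gross): A_g = 6.8125×0.75 = 5.1094 in². φR_n = 0.90 × 50 × 5.1094 = 229.9 kips.
Tension rupture (net): A_n = (6.8125 − 2×1)×0.75 = 3.6094 in² (U = 1.0, A_e = A_n). φR_n = 0.75 × 65 × 3.6094 = 176.0 kips.
Governing: min(368.0, 370.2, 229.9, 176.0) = 176.0 kips → net-section rupture.

176.0 kips (net-section rupture governs)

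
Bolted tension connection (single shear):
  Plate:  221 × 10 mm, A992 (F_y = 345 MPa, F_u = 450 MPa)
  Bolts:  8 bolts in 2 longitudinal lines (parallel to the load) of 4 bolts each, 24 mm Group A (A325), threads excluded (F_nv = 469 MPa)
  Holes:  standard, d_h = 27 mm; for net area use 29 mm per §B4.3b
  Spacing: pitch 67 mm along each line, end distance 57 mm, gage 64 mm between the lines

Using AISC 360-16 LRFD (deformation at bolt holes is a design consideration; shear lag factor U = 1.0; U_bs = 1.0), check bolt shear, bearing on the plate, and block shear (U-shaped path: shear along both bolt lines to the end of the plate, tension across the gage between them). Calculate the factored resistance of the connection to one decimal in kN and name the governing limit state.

752.0 kN (block shear governs)

Bolt shear: A_b = π(24)²/4 = 452.39 mm². φR_n = 0.75 × 469 × 452.39 × 8 × 1 = 1273.0 kN.
Bearing (10 mm plate, F_u = 450 MPa): end bolts L_c = 57 − 27/2 = 43.5, R_n = min(1.2×43.5×10×450, 2.4×24×10×450) = 234.9 kN/bolt; interior L_c = 67 − 27 = 40, R_n = 216 kN/bolt. φR_n = 0.75 × (2×234.9 + 6×216) = 1324.4 kN.
Block shear: shear path 2×[57+3×67] = 2×258 mm, A_gv = 5160, A_nv = 2×(258 − 3.5×29)×10 = 3130 mm²; tension across gage: (64 − 1×29)×10 = 350 mm². R_n = min(0.6×450×3130, 0.6×345×5160) + 1.0×450×350 = min(845.1, 1068.1) + 157.5 = 1002.6 kN. φR_n = 0.75 × 1002.6 = 752.0 kN.
Governing: min(1273.0, 1324.4, 752.0) = 752.0 kN → block shear.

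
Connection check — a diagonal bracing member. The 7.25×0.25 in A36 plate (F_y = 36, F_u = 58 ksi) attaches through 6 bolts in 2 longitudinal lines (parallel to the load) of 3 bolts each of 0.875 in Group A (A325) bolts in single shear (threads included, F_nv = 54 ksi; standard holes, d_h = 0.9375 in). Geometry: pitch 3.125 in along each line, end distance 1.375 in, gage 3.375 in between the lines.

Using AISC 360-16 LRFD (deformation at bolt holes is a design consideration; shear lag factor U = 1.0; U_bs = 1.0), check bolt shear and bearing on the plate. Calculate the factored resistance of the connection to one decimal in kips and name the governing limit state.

Bolt shear: A_b = π(0.875)²/4 = 0.60132 in². φR_n = 0.75 × 54 × 0.60132 × 6 × 1 = 146.1 kips.
Bearing (0.25 in plate, F_u = 58 ksi): end bolts L_c = 1.375 − 0.9375/2 = 0.90625, R_n = min(1.2×0.90625×0.25×58, 2.4×0.875×0.25×58) = 15.769 kips/bolt; interior L_c = 3.125 − 0.9375 = 2.1875, R_n = 30.45 kips/bolt. φR_n = 0.75 × (2×15.769 + 4×30.45) = 115.0 kips.
Governing: min(146.1, 115.0) = 115.0 kips → bearing.

115.0 kips (bearing governs)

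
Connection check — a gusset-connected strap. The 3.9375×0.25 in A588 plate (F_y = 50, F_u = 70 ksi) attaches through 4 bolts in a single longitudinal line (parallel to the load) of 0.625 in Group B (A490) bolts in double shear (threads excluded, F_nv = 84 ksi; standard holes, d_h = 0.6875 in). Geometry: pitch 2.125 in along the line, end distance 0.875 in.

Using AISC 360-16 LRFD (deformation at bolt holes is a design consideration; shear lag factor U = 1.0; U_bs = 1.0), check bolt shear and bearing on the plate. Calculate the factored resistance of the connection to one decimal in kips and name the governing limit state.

67.4 kips (bearing governs)

Bolt shear: A_b = π(0.625)²/4 = 0.3068 in². φR_n = 0.75 × 84 × 0.3068 × 4 × 2 = 154.6 kips.
Bearing (0.25 in plate, F_u = 70 ksi): end bolts L_c = 0.875 − 0.6875/2 = 0.53125, R_n = min(1.2×0.53125×0.25×70, 2.4×0.625×0.25×70) = 11.156 kips/bolt; interior L_c = 2.125 − 0.6875 = 1.4375, R_n = 26.25 kips/bolt. φR_n = 0.75 × (1×11.156 + 3×26.25) = 67.4 kips.
Governing: min(154.6, 67.4) = 67.4 kips → bearing.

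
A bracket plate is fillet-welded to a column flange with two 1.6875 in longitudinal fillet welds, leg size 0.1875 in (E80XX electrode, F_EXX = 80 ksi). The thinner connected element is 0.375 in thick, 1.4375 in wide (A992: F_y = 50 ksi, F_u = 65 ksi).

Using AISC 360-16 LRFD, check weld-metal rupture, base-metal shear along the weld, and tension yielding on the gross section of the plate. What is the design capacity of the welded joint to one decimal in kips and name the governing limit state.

Weld metal: throat = 0.707×0.1875 = 0.13256 in, L = 2×1.6875 = 3.375 in. φR_n = 0.75 × 0.6 × 80 × 0.13256 × 3.375 = 16.1 kips.
Base metal shear (0.375 in plate): yield φR_n = 1.0×0.6×50×0.375×3.375 = 38.0 kips; rupture φR_n = 0.75×0.6×65×0.375×3.375 = 37.0 kips; take 37.0 kips (rupture).
Tension yield (gross): A_g = 1.4375×0.375 = 0.53906 in². φR_n = 0.90 × 50 × 0.53906 = 24.3 kips.
Governing: min(16.1, 37.0, 24.3) = 16.1 kips → weld metal.

16.1 kips (weld metal governs)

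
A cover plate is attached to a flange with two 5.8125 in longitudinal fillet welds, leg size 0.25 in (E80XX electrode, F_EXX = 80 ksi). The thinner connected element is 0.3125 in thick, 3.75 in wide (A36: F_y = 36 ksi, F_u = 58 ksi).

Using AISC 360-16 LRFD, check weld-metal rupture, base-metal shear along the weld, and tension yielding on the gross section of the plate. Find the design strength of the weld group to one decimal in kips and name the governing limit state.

Weld metal: throat = 0.707×0.25 = 0.17675 in, L = 2×5.8125 = 11.625 in. φR_n = 0.75 × 0.6 × 80 × 0.17675 × 11.625 = 74.0 kips.
Base metal shear (0.3125 in plate): yield φR_n = 1.0×0.6×36×0.3125×11.625 = 78.5 kips; rupture φR_n = 0.75×0.6×58×0.3125×11.625 = 94.8 kips; take 78.5 kips (yield).
Tension yield (gross): A_g = 3.75×0.3125 = 1.1719 in². φR_n = 0.90 × 36 × 1.1719 = 38.0 kips.
Governing: min(74.0, 78.5, 38.0) = 38.0 kips → gross-section yield.

38.0 kips (gross-section yield governs)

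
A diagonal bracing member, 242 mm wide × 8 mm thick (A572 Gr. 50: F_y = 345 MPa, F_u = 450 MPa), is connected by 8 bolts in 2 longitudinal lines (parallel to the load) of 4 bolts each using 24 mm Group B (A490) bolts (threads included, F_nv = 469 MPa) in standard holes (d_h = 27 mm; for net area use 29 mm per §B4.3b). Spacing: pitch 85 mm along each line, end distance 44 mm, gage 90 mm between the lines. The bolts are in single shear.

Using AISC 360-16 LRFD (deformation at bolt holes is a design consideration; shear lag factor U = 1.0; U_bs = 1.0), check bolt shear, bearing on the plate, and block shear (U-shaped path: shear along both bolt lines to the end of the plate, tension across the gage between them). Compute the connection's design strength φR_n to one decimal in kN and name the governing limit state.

Bolt shear: A_b = π(24)²/4 = 452.39 mm². φR_n = 0.75 × 469 × 452.39 × 8 × 1 = 1273.0 kN.
Bearing (8 mm plate, F_u = 450 MPa): end bolts L_c = 44 − 27/2 = 30.5, R_n = min(1.2×30.5×8×450, 2.4×24×8×450) = 131.76 kN/bolt; interior L_c = 85 − 27 = 58, R_n = 207.36 kN/bolt. φR_n = 0.75 × (2×131.76 + 6×207.36) = 1130.8 kN.
Block shear: shear path 2×[44+3×85] = 2×299 mm, A_gv = 4784, A_nv = 2×(299 − 3.5×29)×8 = 3160 mm²; tension across gage: (90 − 1×29)×8 = 488 mm². R_n = min(0.6×450×3160, 0.6×345×4784) + 1.0×450×488 = min(853.2, 990.29) + 219.6 = 1072.8 kN. φR_n = 0.75 × 1072.8 = 804.6 kN.
Governing: min(1273.0, 1130.8, 804.6) = 804.6 kN → block shear.

804.6 kN (block shear governs)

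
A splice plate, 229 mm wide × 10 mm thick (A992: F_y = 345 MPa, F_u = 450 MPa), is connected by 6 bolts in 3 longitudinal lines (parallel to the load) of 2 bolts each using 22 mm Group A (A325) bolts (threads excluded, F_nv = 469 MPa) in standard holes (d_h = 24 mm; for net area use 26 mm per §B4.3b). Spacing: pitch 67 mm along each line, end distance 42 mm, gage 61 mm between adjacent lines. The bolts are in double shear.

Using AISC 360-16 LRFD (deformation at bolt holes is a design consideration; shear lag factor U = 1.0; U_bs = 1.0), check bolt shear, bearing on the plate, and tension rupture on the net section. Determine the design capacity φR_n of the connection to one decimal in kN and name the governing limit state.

509.6 kN (net-section rupture governs)

Bolt shear: A_b = π(22)²/4 = 380.13 mm². φR_n = 0.75 × 469 × 380.13 × 6 × 2 = 1604.5 kN.
Bearing (10 mm plate, F_u = 450 MPa): end bolts L_c = 42 − 24/2 = 30, R_n = min(1.2×30×10×450, 2.4×22×10×450) = 162 kN/bolt; interior L_c = 67 − 24 = 43, R_n = 232.2 kN/bolt. φR_n = 0.75 × (3×162 + 3×232.2) = 887.0 kN.
Tension rupture (net): A_n = (229 − 3×26)×10 = 1510 mm² (U = 1.0, A_e = A_n). φR_n = 0.75 × 450 × 1510 = 509.6 kN.
Governing: min(1604.5, 887.0, 509.6) = 509.6 kN → net-section rupture.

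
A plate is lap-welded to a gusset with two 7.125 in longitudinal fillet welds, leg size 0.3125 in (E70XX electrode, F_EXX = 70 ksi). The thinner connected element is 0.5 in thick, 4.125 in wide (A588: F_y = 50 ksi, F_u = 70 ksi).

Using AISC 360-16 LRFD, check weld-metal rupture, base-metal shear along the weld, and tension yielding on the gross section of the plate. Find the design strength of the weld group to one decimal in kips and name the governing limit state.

92.8 kips (gross-section yield governs)

Weld metal: throat = 0.707×0.3125 = 0.22094 in, L = 2×7.125 = 14.25 in. φR_n = 0.75 × 0.6 × 70 × 0.22094 × 14.25 = 99.2 kips.
Base metal shear (0.5 in plate): yield φR_n = 1.0×0.6×50×0.5×14.25 = 213.8 kips; rupture φR_n = 0.75×0.6×70×0.5×14.25 = 224.4 kips; take 213.8 kips (yield).
Tension yield (gross): A_g = 4.125×0.5 = 2.0625 in². φR_n = 0.90 × 50 × 2.0625 = 92.8 kips.
Governing: min(99.2, 213.8, 92.8) = 92.8 kips → gross-section yield.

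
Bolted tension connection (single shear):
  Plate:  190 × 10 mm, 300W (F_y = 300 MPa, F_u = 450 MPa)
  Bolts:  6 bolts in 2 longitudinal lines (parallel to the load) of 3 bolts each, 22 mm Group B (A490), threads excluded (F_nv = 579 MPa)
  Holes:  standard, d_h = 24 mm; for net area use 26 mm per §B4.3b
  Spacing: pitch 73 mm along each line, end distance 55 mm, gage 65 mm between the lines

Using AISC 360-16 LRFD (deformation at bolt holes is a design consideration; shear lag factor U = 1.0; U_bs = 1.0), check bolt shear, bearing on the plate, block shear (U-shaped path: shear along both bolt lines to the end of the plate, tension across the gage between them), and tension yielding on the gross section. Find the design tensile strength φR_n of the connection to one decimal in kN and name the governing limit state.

513.0 kN (gross-section yield governs)

Bolt shear: A_b = π(22)²/4 = 380.13 mm². φR_n = 0.75 × 579 × 380.13 × 6 × 1 = 990.4 kN.
Bearing (10 mm plate, F_u = 450 MPa): end bolts L_c = 55 − 24/2 = 43, R_n = min(1.2×43×10×450, 2.4×22×10×450) = 232.2 kN/bolt; interior L_c = 73 − 24 = 49, R_n = 237.6 kN/bolt. φR_n = 0.75 × (2×232.2 + 4×237.6) = 1061.1 kN.
Block shear: shear path 2×[55+2×73] = 2×201 mm, A_gv = 4020, A_nv = 2×(201 − 2.5×26)×10 = 2720 mm²; tension across gage: (65 − 1×26)×10 = 390 mm². R_n = min(0.6×450×2720, 0.6×300×4020) + 1.0×450×390 = min(734.4, 723.6) + 175.5 = 899.1 kN. φR_n = 0.75 × 899.1 = 674.3 kN.
Tension yield (gross): A_g = 190×10 = 1900 mm². φR_n = 0.90 × 300 × 1900 = 513.0 kN.
Governing: min(990.4, 1061.1, 674.3, 513.0) = 513.0 kN → gross-section yield.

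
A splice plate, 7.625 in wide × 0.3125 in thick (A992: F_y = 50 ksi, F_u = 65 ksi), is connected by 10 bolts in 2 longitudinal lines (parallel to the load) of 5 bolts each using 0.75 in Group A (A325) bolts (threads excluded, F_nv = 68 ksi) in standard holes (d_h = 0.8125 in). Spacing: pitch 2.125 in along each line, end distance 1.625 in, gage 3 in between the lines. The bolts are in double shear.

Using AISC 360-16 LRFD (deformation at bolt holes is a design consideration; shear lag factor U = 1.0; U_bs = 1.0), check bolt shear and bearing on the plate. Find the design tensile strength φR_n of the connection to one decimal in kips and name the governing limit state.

236.5 kips (bearing governs)

Bolt shear: A_b = π(0.75)²/4 = 0.44179 in². φR_n = 0.75 × 68 × 0.44179 × 10 × 2 = 450.6 kips.
Bearing (0.3125 in plate, F_u = 65 ksi): end bolts L_c = 1.625 − 0.8125/2 = 1.21875, R_n = min(1.2×1.21875×0.3125×65, 2.4×0.75×0.3125×65) = 29.707 kips/bolt; interior L_c = 2.125 − 0.8125 = 1.3125, R_n = 31.992 kips/bolt. φR_n = 0.75 × (2×29.707 + 8×31.992) = 236.5 kips.
Governing: min(450.6, 236.5) = 236.5 kips → bearing.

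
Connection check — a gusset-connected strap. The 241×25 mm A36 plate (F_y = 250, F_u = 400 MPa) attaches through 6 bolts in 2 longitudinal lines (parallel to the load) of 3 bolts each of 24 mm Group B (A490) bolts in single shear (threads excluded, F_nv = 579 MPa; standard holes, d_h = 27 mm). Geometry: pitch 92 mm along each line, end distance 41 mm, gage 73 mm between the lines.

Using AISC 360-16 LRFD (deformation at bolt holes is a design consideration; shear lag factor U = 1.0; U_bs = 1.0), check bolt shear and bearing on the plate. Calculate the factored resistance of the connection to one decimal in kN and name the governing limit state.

1178.7 kN (bolt shear governs)

Bolt shear: A_b = π(24)²/4 = 452.39 mm². φR_n = 0.75 × 579 × 452.39 × 6 × 1 = 1178.7 kN.
Bearing (25 mm plate, F_u = 400 MPa): end bolts L_c = 41 − 27/2 = 27.5, R_n = min(1.2×27.5×25×400, 2.4×24×25×400) = 330 kN/bolt; interior L_c = 92 − 27 = 65, R_n = 576 kN/bolt. φR_n = 0.75 × (2×330 + 4×576) = 2223.0 kN.
Governing: min(1178.7, 2223.0) = 1178.7 kN → bolt shear.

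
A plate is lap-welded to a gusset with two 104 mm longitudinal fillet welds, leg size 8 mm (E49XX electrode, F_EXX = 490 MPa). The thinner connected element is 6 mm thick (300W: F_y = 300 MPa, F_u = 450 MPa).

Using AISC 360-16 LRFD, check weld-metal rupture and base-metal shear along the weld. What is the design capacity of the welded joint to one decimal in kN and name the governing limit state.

Weld metal: throat = 0.707×8 = 5.656 mm, L = 2×104 = 208 mm. φR_n = 0.75 × 0.6 × 490 × 5.656 × 208 = 259.4 kN.
Base metal shear (6 mm plate): yield φR_n = 1.0×0.6×300×6×208 = 224.6 kN; rupture φR_n = 0.75×0.6×450×6×208 = 252.7 kN; take 224.6 kN (yield).
Governing: min(259.4, 224.6) = 224.6 kN → base-metal shear.

224.6 kN (base-metal shear governs)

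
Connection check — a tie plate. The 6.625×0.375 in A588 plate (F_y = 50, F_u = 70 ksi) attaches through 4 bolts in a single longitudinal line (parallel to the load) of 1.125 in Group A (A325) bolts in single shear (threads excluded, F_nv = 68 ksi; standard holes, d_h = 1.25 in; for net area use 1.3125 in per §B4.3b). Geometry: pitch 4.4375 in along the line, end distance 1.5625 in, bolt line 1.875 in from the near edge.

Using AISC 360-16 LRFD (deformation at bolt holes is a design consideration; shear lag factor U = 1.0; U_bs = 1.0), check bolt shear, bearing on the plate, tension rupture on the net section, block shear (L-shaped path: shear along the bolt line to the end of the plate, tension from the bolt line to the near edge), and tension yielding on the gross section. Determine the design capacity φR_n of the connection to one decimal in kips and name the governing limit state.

104.6 kips (net-section rupture governs)

Bolt shear: A_b = π(1.125)²/4 = 0.99402 in². φR_n = 0.75 × 68 × 0.99402 × 4 × 1 = 202.8 kips.
Bearing (0.375 in plate, F_u = 70 ksi): end bolts L_c = 1.5625 − 1.25/2 = 0.9375, R_n = min(1.2×0.9375×0.375×70, 2.4×1.125×0.375×70) = 29.531 kips/bolt; interior L_c = 4.4375 − 1.25 = 3.1875, R_n = 70.875 kips/bolt. φR_n = 0.75 × (1×29.531 + 3×70.875) = 181.6 kips.
Tension rupture (net): A_n = (6.625 − 1×1.3125)×0.375 = 1.9922 in² (U = 1.0, A_e = A_n). φR_n = 0.75 × 70 × 1.9922 = 104.6 kips.
Block shear: shear path 1×[1.5625+3×4.4375] = 1×14.875 in, A_gv = 5.5781, A_nv = 1×(14.875 − 3.5×1.3125)×0.375 = 3.8555 in²; tension to near edge: (1.875 − 0.5×1.3125)×0.375 = 0.45703 in². R_n = min(0.6×70×3.8555, 0.6×50×5.5781) + 1.0×70×0.45703 = min(161.93, 167.34) + 31.992 = 193.92 kips. φR_n = 0.75 × 193.92 = 145.4 kips.
Tension yield (gross): A_g = 6.625×0.375 = 2.4844 in². φR_n = 0.90 × 50 × 2.4844 = 111.8 kips.
Governing: min(202.8, 181.6, 104.6, 145.4, 111.8) = 104.6 kips → net-section rupture.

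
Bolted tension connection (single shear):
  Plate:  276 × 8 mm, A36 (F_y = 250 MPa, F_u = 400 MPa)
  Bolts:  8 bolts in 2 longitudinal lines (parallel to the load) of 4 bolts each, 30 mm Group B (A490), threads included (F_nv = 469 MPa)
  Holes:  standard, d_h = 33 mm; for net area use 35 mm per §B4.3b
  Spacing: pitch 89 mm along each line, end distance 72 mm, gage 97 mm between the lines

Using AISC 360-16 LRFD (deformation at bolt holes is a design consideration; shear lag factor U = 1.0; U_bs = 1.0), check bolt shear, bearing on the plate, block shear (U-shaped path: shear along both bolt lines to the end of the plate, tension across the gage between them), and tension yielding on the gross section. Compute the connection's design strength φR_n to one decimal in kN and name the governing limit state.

496.8 kN (gross-section yield governs)

Bolt shear: A_b = π(30)²/4 = 706.86 mm². φR_n = 0.75 × 469 × 706.86 × 8 × 1 = 1989.1 kN.
Bearing (8 mm plate, F_u = 400 MPa): end bolts L_c = 72 − 33/2 = 55.5, R_n = min(1.2×55.5×8×400, 2.4×30×8×400) = 213.12 kN/bolt; interior L_c = 89 − 33 = 56, R_n = 215.04 kN/bolt. φR_n = 0.75 × (2×213.12 + 6×215.04) = 1287.4 kN.
Block shear: shear path 2×[72+3×89] = 2×339 mm, A_gv = 5424, A_nv = 2×(339 − 3.5×35)×8 = 3464 mm²; tension across gage: (97 − 1×35)×8 = 496 mm². R_n = min(0.6×400×3464, 0.6×250×5424) + 1.0×400×496 = min(831.36, 813.6) + 198.4 = 1012 kN. φR_n = 0.75 × 1012 = 759.0 kN.
Tension yield (gross): A_g = 276×8 = 2208 mm². φR_n = 0.90 × 250 × 2208 = 496.8 kN.
Governing: min(1989.1, 1287.4, 759.0, 496.8) = 496.8 kN → gross-section yield.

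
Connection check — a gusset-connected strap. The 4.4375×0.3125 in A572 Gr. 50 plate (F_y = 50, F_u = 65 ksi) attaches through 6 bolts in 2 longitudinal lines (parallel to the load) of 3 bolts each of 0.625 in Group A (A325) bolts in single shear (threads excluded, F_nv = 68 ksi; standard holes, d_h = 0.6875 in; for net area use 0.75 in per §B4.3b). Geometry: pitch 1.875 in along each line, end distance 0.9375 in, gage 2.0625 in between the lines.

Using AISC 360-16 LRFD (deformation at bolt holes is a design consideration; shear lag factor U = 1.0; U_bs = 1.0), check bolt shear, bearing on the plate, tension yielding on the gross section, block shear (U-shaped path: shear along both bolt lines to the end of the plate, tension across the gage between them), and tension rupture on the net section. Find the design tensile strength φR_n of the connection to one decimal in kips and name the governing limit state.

Bolt shear: A_b = π(0.625)²/4 = 0.3068 in². φR_n = 0.75 × 68 × 0.3068 × 6 × 1 = 93.9 kips.
Bearing (0.3125 in plate, F_u = 65 ksi): end bolts L_c = 0.9375 − 0.6875/2 = 0.59375, R_n = min(1.2×0.59375×0.3125×65, 2.4×0.625×0.3125×65) = 14.473 kips/bolt; interior L_c = 1.875 − 0.6875 = 1.1875, R_n = 28.945 kips/bolt. φR_n = 0.75 × (2×14.473 + 4×28.945) = 108.5 kips.
Tension yield (gross): A_g = 4.4375×0.3125 = 1.3867 in². φR_n = 0.90 × 50 × 1.3867 = 62.4 kips.
Block shear: shear path 2×[0.9375+2×1.875] = 2×4.6875 in, A_gv = 2.9297, A_nv = 2×(4.6875 − 2.5×0.75)×0.3125 = 1.7578 in²; tension across gage: (2.0625 − 1×0.75)×0.3125 = 0.41016 in². R_n = min(0.6×65×1.7578, 0.6×50×2.9297) + 1.0×65×0.41016 = min(68.554, 87.891) + 26.66 = 95.214 kips. φR_n = 0.75 × 95.214 = 71.4 kips.
Tension rupture (net): A_n = (4.4375 − 2×0.75)×0.3125 = 0.91797 in² (U = 1.0, A_e = A_n). φR_n = 0.75 × 65 × 0.91797 = 44.8 kips.
Governing: min(93.9, 108.5, 62.4, 71.4, 44.8) = 44.8 kips → net-section rupture.

44.8 kips (net-section rupture governs)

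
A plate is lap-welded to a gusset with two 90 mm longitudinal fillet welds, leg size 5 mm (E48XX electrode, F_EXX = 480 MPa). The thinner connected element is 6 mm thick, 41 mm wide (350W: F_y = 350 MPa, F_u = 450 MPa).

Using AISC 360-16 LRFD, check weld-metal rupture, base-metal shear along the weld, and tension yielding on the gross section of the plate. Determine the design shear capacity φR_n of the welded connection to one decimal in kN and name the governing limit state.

Weld metal: throat = 0.707×5 = 3.535 mm, L = 2×90 = 180 mm. φR_n = 0.75 × 0.6 × 480 × 3.535 × 180 = 137.4 kN.
Base metal shear (6 mm plate): yield φR_n = 1.0×0.6×350×6×180 = 226.8 kN; rupture φR_n = 0.75×0.6×450×6×180 = 218.7 kN; take 218.7 kN (rupture).
Tension yield (gross): A_g = 41×6 = 246 mm². φR_n = 0.90 × 350 × 246 = 77.5 kN.
Governing: min(137.4, 218.7, 77.5) = 77.5 kN → gross-section yield.

77.5 kN (gross-section yield governs)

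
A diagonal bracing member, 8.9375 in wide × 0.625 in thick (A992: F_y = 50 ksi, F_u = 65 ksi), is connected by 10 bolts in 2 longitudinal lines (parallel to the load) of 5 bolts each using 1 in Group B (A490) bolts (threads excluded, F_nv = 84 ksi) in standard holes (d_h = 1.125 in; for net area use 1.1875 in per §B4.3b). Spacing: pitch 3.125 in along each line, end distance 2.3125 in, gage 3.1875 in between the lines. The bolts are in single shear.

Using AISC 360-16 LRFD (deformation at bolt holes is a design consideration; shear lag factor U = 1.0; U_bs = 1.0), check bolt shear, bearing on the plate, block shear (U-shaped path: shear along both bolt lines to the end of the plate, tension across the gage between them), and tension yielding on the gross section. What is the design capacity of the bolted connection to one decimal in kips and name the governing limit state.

Bolt shear: A_b = π(1)²/4 = 0.7854 in². φR_n = 0.75 × 84 × 0.7854 × 10 × 1 = 494.8 kips.
Bearing (0.625 in plate, F_u = 65 ksi): end bolts L_c = 2.3125 − 1.125/2 = 1.75, R_n = min(1.2×1.75×0.625×65, 2.4×1×0.625×65) = 85.313 kips/bolt; interior L_c = 3.125 − 1.125 = 2, R_n = 97.5 kips/bolt. φR_n = 0.75 × (2×85.313 + 8×97.5) = 713.0 kips.
Block shear: shear path 2×[2.3125+4×3.125] = 2×14.8125 in, A_gv = 18.516, A_nv = 2×(14.8125 − 4.5×1.1875)×0.625 = 11.836 in²; tension across gage: (3.1875 − 1×1.1875)×0.625 = 1.25 in². R_n = min(0.6×65×11.836, 0.6×50×18.516) + 1.0×65×1.25 = min(461.6, 555.48) + 81.25 = 542.85 kips. φR_n = 0.75 × 542.85 = 407.1 kips.
Tension yield (gross): A_g = 8.9375×0.625 = 5.5859 in². φR_n = 0.90 × 50 × 5.5859 = 251.4 kips.
Governing: min(494.8, 713.0, 407.1, 251.4) = 251.4 kips → gross-section yield.

251.4 kips (gross-section yield governs)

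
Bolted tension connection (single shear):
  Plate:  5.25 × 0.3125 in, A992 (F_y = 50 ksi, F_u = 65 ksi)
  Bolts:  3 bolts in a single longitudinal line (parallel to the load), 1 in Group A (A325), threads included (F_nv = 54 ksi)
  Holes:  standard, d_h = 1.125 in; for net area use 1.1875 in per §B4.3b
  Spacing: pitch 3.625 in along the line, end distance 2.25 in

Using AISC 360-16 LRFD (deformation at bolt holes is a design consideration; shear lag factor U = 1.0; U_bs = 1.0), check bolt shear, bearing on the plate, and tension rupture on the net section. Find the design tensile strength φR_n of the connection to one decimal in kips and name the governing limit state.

61.9 kips (net-section rupture governs)

Bolt shear: A_b = π(1)²/4 = 0.7854 in². φR_n = 0.75 × 54 × 0.7854 × 3 × 1 = 95.4 kips.
Bearing (0.3125 in plate, F_u = 65 ksi): end bolts L_c = 2.25 − 1.125/2 = 1.6875, R_n = min(1.2×1.6875×0.3125×65, 2.4×1×0.3125×65) = 41.133 kips/bolt; interior L_c = 3.625 − 1.125 = 2.5, R_n = 48.75 kips/bolt. φR_n = 0.75 × (1×41.133 + 2×48.75) = 104.0 kips.
Tension rupture (net): A_n = (5.25 − 1×1.1875)×0.3125 = 1.2695 in² (U = 1.0, A_e = A_n). φR_n = 0.75 × 65 × 1.2695 = 61.9 kips.
Governing: min(95.4, 104.0, 61.9) = 61.9 kips → net-section rupture.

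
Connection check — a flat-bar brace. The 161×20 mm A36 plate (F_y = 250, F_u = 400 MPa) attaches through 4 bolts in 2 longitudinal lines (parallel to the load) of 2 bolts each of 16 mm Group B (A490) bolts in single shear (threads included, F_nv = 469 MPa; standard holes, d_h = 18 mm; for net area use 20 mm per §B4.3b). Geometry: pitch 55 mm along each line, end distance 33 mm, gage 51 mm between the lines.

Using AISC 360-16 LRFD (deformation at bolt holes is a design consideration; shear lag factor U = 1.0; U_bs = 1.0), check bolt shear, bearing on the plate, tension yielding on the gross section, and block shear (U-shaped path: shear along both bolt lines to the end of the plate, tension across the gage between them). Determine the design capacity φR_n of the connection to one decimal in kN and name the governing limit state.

Bolt shear: A_b = π(16)²/4 = 201.06 mm². φR_n = 0.75 × 469 × 201.06 × 4 × 1 = 282.9 kN.
Bearing (20 mm plate, F_u = 400 MPa): end bolts L_c = 33 − 18/2 = 24, R_n = min(1.2×24×20×400, 2.4×16×20×400) = 230.4 kN/bolt; interior L_c = 55 − 18 = 37, R_n = 307.2 kN/bolt. φR_n = 0.75 × (2×230.4 + 2×307.2) = 806.4 kN.
Tension yield (gross): A_g = 161×20 = 3220 mm². φR_n = 0.90 × 250 × 3220 = 724.5 kN.
Block shear: shear path 2×[33+1×55] = 2×88 mm, A_gv = 3520, A_nv = 2×(88 − 1.5×20)×20 = 2320 mm²; tension across gage: (51 − 1×20)×20 = 620 mm². R_n = min(0.6×400×2320, 0.6×250×3520) + 1.0×400×620 = min(556.8, 528) + 248 = 776 kN. φR_n = 0.75 × 776 = 582.0 kN.
Governing: min(282.9, 806.4, 724.5, 582.0) = 282.9 kN → bolt shear.

282.9 kN (bolt shear governs)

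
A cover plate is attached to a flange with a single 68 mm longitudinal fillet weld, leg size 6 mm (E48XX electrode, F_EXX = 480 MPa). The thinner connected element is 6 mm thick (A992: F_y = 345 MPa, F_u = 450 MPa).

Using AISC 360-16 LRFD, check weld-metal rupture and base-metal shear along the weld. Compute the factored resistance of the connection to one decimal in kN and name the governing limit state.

Weld metal: throat = 0.707×6 = 4.242 mm, L = 68 mm. φR_n = 0.75 × 0.6 × 480 × 4.242 × 68 = 62.3 kN.
Base metal shear (6 mm plate): yield φR_n = 1.0×0.6×345×6×68 = 84.5 kN; rupture φR_n = 0.75×0.6×450×6×68 = 82.6 kN; take 82.6 kN (rupture).
Governing: min(62.3, 82.6) = 62.3 kN → weld metal.

62.3 kN (weld metal governs)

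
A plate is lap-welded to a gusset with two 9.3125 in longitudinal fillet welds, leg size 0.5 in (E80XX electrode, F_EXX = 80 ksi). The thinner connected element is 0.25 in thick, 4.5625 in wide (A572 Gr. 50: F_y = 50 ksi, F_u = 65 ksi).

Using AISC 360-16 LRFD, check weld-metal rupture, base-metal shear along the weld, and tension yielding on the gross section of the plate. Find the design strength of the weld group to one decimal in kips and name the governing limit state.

51.3 kips (gross-section yield governs)

Weld metal: throat = 0.707×0.5 = 0.3535 in, L = 2×9.3125 = 18.625 in. φR_n = 0.75 × 0.6 × 80 × 0.3535 × 18.625 = 237.0 kips.
Base metal shear (0.25 in plate): yield φR_n = 1.0×0.6×50×0.25×18.625 = 139.7 kips; rupture φR_n = 0.75×0.6×65×0.25×18.625 = 136.2 kips; take 136.2 kips (rupture).
Tension yield (gross): A_g = 4.5625×0.25 = 1.1406 in². φR_n = 0.90 × 50 × 1.1406 = 51.3 kips.
Governing: min(237.0, 136.2, 51.3) = 51.3 kips → gross-section yield.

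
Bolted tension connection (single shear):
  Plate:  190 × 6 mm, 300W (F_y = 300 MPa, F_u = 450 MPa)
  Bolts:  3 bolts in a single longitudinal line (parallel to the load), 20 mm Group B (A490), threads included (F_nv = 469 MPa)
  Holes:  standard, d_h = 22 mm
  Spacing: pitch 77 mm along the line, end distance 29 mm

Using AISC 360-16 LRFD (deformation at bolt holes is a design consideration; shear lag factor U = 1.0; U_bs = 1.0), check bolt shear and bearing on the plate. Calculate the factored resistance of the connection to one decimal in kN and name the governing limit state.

238.1 kN (bearing governs)

Bolt shear: A_b = π(20)²/4 = 314.16 mm². φR_n = 0.75 × 469 × 314.16 × 3 × 1 = 331.5 kN.
Bearing (6 mm plate, F_u = 450 MPa): end bolts L_c = 29 − 22/2 = 18, R_n = min(1.2×18×6×450, 2.4×20×6×450) = 58.32 kN/bolt; interior L_c = 77 − 22 = 55, R_n = 129.6 kN/bolt. φR_n = 0.75 × (1×58.32 + 2×129.6) = 238.1 kN.
Governing: min(331.5, 238.1) = 238.1 kN → bearing.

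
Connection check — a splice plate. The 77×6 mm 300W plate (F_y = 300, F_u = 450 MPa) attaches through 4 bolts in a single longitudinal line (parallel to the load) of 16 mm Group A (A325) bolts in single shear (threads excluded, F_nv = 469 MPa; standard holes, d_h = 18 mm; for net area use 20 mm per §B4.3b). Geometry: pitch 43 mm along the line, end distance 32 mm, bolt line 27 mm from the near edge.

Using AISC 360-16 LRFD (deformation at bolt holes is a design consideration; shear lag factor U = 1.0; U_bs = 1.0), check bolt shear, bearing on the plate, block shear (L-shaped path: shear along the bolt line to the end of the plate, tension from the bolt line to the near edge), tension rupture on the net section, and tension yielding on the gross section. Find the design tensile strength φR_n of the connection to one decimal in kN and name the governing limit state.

115.4 kN (net-section rupture governs)

Bolt shear: A_b = π(16)²/4 = 201.06 mm². φR_n = 0.75 × 469 × 201.06 × 4 × 1 = 282.9 kN.
Bearing (6 mm plate, F_u = 450 MPa): end bolts L_c = 32 − 18/2 = 23, R_n = min(1.2×23×6×450, 2.4×16×6×450) = 74.52 kN/bolt; interior L_c = 43 − 18 = 25, R_n = 81 kN/bolt. φR_n = 0.75 × (1×74.52 + 3×81) = 238.1 kN.
Block shear: shear path 1×[32+3×43] = 1×161 mm, A_gv = 966, A_nv = 1×(161 − 3.5×20)×6 = 546 mm²; tension to near edge: (27 − 0.5×20)×6 = 102 mm². R_n = min(0.6×450×546, 0.6×300×966) + 1.0×450×102 = min(147.42, 173.88) + 45.9 = 193.32 kN. φR_n = 0.75 × 193.32 = 145.0 kN.
Tension rupture (net): A_n = (77 − 1×20)×6 = 342 mm² (U = 1.0, A_e = A_n). φR_n = 0.75 × 450 × 342 = 115.4 kN.
Tension yield (gross): A_g = 77×6 = 462 mm². φR_n = 0.90 × 300 × 462 = 124.7 kN.
Governing: min(282.9, 238.1, 145.0, 115.4, 124.7) = 115.4 kN → net-section rupture.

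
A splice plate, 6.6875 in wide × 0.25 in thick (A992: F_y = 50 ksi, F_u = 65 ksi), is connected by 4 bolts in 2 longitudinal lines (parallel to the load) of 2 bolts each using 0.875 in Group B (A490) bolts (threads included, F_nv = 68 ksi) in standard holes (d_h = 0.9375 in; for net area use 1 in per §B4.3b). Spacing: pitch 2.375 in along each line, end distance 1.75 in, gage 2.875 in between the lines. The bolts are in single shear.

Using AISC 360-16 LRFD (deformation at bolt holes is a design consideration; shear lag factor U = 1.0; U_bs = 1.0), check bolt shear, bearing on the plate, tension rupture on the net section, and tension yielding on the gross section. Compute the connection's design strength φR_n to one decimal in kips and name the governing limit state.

Bolt shear: A_b = π(0.875)²/4 = 0.60132 in². φR_n = 0.75 × 68 × 0.60132 × 4 × 1 = 122.7 kips.
Bearing (0.25 in plate, F_u = 65 ksi): end bolts L_c = 1.75 − 0.9375/2 = 1.28125, R_n = min(1.2×1.28125×0.25×65, 2.4×0.875×0.25×65) = 24.984 kips/bolt; interior L_c = 2.375 − 0.9375 = 1.4375, R_n = 28.031 kips/bolt. φR_n = 0.75 × (2×24.984 + 2×28.031) = 79.5 kips.
Tension rupture (net): A_n = (6.6875 − 2×1)×0.25 = 1.1719 in² (U = 1.0, A_e = A_n). φR_n = 0.75 × 65 × 1.1719 = 57.1 kips.
Tension yield (gross): A_g = 6.6875×0.25 = 1.6719 in². φR_n = 0.90 × 50 × 1.6719 = 75.2 kips.
Governing: min(122.7, 79.5, 57.1, 75.2) = 57.1 kips → net-section rupture.

57.1 kips (net-section rupture governs)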